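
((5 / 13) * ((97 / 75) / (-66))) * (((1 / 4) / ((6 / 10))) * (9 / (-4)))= 97 / 13728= 0.01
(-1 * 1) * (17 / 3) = -5.67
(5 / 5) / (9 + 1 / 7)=7 / 64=0.11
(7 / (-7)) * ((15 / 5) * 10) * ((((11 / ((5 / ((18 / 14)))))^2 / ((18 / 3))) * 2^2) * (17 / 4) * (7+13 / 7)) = -10330254 / 1715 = -6023.47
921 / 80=11.51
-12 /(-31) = 12 /31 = 0.39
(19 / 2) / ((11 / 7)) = 133 / 22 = 6.05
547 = 547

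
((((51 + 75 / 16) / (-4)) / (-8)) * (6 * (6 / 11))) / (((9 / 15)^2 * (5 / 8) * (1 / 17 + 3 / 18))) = 20655 / 184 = 112.26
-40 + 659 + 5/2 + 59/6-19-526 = 259/3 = 86.33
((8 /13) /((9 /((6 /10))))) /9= 8 /1755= 0.00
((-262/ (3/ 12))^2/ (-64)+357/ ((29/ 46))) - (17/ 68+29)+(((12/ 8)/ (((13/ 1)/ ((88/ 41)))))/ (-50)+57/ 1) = -25607579581/ 1545700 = -16566.98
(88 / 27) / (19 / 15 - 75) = -220 / 4977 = -0.04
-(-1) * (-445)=-445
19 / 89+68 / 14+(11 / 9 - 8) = -9572 / 5607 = -1.71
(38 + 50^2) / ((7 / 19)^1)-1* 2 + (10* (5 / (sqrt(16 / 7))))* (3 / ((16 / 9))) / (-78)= 48208 / 7-225* sqrt(7) / 832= 6886.14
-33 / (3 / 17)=-187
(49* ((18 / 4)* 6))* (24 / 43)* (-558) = -17717616 / 43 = -412037.58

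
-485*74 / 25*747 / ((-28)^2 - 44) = -72459 / 50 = -1449.18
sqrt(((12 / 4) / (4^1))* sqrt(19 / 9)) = 19^(1 / 4) / 2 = 1.04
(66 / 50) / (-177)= -0.01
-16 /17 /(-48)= 1 /51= 0.02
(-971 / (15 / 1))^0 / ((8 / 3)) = 3 / 8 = 0.38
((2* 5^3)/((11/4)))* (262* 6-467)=100454.55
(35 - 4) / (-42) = -31 / 42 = -0.74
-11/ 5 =-2.20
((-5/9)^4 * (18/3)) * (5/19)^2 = 31250/789507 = 0.04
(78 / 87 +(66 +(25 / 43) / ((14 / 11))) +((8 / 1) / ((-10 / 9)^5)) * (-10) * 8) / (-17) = -4858419143 / 185491250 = -26.19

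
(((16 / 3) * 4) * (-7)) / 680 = -56 / 255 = -0.22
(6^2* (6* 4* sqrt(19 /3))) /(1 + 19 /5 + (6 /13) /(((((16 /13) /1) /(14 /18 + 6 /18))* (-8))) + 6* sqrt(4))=138240* sqrt(57) /8039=129.83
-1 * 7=-7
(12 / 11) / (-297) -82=-89302 / 1089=-82.00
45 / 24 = 15 / 8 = 1.88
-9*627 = -5643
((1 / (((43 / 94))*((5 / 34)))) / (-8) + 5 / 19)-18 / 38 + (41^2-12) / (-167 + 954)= 334643 / 6429790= 0.05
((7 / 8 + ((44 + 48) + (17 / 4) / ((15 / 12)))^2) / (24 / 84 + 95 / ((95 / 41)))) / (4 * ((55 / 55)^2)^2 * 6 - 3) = 1820407 / 173400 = 10.50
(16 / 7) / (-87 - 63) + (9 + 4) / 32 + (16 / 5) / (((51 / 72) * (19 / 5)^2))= 72569953 / 103101600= 0.70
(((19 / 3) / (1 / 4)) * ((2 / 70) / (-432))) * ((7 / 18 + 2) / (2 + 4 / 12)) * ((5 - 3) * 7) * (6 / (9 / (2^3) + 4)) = -3268 / 116235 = -0.03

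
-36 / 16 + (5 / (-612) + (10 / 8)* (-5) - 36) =-27239 / 612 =-44.51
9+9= 18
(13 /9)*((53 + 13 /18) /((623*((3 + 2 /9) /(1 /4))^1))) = 0.01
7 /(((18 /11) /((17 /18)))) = 4.04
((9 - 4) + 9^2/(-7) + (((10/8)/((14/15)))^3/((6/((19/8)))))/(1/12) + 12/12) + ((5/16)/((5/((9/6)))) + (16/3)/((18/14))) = 191205299/18966528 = 10.08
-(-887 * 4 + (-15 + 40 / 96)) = 42751 / 12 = 3562.58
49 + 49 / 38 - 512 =-17545 / 38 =-461.71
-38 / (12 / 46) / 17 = -437 / 51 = -8.57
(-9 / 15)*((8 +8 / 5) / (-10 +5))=144 / 125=1.15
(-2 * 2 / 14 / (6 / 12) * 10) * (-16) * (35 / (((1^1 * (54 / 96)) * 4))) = 12800 / 9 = 1422.22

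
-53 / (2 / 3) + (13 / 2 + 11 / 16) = -1157 / 16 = -72.31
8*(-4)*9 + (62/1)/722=-103937/361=-287.91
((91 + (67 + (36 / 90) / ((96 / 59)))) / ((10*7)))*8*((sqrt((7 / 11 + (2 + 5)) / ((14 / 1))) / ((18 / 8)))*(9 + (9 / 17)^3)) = 17242466*sqrt(66) / 2579325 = 54.31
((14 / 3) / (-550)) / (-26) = 0.00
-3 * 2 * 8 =-48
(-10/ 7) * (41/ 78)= -205/ 273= -0.75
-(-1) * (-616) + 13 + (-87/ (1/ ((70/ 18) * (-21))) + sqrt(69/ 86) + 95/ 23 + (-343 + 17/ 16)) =sqrt(5934)/ 86 + 2268423/ 368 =6165.09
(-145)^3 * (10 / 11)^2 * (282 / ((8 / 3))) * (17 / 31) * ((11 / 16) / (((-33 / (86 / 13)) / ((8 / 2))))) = 7855620684375 / 97526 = 80548988.83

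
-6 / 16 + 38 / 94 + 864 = 324875 / 376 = 864.03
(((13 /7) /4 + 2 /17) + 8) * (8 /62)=4085 /3689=1.11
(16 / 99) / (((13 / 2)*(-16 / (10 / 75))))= -0.00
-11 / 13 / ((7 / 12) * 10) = -66 / 455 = -0.15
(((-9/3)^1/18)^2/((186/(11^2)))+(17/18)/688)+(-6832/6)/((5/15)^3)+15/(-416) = -115076821805/3743064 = -30744.02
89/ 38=2.34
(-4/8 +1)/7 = 1/14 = 0.07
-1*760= -760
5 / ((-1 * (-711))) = 5 / 711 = 0.01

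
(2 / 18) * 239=26.56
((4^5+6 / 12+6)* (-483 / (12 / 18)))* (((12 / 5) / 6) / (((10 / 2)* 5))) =-2986389 / 250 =-11945.56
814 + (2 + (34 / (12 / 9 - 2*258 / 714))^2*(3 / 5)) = 158972763 / 59405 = 2676.08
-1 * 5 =-5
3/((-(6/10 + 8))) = -15/43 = -0.35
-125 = -125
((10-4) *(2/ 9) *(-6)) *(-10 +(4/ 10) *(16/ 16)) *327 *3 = 376704/ 5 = 75340.80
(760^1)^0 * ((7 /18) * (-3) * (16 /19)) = -56 /57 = -0.98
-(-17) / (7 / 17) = 289 / 7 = 41.29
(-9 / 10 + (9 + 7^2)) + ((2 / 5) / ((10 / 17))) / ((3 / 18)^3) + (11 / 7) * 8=75793 / 350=216.55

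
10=10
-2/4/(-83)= 1/166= 0.01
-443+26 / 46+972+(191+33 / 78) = 431151 / 598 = 720.99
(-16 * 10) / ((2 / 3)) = -240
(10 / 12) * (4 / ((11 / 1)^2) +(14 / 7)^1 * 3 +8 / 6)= 6685 / 1089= 6.14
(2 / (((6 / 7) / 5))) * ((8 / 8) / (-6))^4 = 35 / 3888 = 0.01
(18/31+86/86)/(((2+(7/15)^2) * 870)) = 0.00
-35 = -35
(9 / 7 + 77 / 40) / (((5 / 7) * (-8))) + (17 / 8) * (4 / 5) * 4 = 6.24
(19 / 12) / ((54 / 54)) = 19 / 12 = 1.58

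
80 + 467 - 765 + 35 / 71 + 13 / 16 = -246165 / 1136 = -216.69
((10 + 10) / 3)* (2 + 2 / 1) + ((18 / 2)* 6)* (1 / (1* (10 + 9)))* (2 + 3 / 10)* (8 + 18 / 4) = 12355 / 114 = 108.38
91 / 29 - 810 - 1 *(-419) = -11248 / 29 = -387.86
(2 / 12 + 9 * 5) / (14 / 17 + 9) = 4607 / 1002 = 4.60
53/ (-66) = -53/ 66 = -0.80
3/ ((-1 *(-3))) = 1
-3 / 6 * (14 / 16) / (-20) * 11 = 77 / 320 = 0.24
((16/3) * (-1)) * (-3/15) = 16/15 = 1.07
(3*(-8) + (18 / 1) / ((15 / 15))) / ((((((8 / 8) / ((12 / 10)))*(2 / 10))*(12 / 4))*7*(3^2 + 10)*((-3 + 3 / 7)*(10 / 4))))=0.01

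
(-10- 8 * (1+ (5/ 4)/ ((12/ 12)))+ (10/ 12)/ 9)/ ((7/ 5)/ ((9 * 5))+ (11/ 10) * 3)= -37675/ 4497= -8.38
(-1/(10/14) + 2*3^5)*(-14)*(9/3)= -101766/5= -20353.20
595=595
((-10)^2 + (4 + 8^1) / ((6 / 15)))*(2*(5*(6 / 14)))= 557.14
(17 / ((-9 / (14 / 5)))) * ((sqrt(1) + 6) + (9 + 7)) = -121.64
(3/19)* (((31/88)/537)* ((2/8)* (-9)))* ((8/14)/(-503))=279/1053793048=0.00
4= 4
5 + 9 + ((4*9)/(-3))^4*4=82958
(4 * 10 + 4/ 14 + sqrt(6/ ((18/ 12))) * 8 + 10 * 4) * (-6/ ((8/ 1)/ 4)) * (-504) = 145584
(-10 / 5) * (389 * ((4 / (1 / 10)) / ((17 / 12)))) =-373440 / 17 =-21967.06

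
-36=-36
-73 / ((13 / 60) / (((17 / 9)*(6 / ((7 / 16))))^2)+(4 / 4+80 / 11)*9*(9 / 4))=-4752732160 / 10906742301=-0.44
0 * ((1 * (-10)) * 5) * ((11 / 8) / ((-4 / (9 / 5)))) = 0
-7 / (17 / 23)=-161 / 17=-9.47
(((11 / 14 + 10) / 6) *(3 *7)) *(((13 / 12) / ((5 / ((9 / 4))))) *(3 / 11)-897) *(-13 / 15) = 516428003 / 17600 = 29342.50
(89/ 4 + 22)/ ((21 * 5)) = 0.42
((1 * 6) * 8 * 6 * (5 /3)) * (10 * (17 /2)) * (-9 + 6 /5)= -318240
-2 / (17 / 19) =-38 / 17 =-2.24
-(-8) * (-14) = -112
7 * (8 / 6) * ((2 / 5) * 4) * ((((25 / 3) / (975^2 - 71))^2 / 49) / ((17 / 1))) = 0.00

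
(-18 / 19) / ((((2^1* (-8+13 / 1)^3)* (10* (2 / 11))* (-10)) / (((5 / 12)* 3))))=0.00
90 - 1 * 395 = -305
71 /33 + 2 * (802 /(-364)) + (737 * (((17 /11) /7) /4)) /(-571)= -15955879 /6858852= -2.33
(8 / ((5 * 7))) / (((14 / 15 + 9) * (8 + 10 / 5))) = 12 / 5215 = 0.00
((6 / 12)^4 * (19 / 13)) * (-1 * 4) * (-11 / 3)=209 / 156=1.34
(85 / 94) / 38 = 85 / 3572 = 0.02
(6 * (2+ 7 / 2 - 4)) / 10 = 9 / 10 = 0.90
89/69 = 1.29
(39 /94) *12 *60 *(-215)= -3018600 /47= -64225.53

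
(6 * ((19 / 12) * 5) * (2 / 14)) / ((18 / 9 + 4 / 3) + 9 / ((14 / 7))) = 285 / 329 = 0.87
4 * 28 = 112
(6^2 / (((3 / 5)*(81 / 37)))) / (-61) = -740 / 1647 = -0.45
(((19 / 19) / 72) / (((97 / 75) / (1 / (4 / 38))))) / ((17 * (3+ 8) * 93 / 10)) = 2375 / 40486248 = 0.00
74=74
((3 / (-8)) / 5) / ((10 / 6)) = -9 / 200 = -0.04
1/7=0.14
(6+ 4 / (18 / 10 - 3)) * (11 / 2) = 44 / 3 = 14.67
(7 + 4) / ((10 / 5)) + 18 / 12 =7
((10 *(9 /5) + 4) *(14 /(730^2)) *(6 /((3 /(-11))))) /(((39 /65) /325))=-110110 /15987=-6.89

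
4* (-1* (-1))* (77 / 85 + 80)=27508 / 85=323.62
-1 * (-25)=25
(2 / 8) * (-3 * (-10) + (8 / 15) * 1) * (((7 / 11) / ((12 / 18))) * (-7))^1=-11221 / 220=-51.00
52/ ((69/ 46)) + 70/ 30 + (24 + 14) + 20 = 95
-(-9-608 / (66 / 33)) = 313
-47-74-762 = -883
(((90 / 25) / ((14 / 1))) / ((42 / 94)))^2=19881 / 60025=0.33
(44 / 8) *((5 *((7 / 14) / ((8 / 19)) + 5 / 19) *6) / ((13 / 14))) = 509355 / 1976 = 257.77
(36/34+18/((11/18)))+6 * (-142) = -153618/187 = -821.49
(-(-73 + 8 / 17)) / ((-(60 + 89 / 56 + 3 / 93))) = -1.18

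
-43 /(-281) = 43 /281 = 0.15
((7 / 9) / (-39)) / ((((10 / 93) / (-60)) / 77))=33418 / 39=856.87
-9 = -9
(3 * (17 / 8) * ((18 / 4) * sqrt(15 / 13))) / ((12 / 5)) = 765 * sqrt(195) / 832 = 12.84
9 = 9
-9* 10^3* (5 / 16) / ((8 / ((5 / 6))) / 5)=-46875 / 32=-1464.84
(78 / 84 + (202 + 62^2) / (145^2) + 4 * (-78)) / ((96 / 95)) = -1738637389 / 5651520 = -307.64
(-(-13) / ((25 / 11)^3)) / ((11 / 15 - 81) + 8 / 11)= -570999 / 41012500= -0.01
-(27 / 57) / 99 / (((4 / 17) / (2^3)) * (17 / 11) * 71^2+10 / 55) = -2 / 95855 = -0.00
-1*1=-1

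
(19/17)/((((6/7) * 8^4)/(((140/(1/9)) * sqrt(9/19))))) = 2205 * sqrt(19)/34816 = 0.28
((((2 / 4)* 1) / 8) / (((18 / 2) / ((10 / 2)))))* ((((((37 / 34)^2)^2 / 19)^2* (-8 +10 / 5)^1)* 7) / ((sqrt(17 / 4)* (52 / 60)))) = -0.00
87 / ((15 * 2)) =29 / 10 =2.90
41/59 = 0.69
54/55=0.98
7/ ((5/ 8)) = 56/ 5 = 11.20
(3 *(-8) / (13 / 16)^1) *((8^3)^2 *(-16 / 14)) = 805306368 / 91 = 8849520.53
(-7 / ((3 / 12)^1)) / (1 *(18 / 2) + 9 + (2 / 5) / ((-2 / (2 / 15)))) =-525 / 337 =-1.56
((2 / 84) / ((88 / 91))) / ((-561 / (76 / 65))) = -0.00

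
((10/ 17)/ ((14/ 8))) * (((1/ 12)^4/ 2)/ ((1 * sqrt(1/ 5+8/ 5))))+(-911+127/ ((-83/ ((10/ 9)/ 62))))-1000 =-44253662/ 23157+5 * sqrt(5)/ 1850688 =-1911.03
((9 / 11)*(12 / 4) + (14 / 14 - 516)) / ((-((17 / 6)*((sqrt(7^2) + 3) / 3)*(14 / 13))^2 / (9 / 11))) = 347303619 / 85674050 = 4.05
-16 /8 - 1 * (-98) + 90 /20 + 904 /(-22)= 1307 /22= 59.41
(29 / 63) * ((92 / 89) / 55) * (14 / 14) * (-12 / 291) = -10672 / 29913345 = -0.00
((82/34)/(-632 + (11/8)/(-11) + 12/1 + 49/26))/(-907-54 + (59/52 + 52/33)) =7317024/1797437101825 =0.00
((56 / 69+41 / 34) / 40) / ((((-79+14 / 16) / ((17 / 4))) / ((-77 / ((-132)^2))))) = 33131 / 2732400000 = 0.00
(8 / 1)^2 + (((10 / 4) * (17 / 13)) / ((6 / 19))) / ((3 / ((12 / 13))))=34063 / 507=67.19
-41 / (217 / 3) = -0.57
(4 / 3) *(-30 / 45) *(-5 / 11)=0.40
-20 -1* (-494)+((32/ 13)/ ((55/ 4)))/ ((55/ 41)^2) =1025417918/ 2162875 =474.10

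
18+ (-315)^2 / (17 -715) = -86661 / 698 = -124.16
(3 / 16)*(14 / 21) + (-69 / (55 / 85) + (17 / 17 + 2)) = -9109 / 88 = -103.51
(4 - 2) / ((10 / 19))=19 / 5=3.80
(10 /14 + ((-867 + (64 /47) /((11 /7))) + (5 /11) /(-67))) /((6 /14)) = -209842429 /103917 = -2019.33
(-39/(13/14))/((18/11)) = -77/3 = -25.67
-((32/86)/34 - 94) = 68706/731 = 93.99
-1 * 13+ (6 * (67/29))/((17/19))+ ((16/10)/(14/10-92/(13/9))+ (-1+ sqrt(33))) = 2928792/1996157+ sqrt(33) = 7.21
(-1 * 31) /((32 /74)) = -1147 /16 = -71.69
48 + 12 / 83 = 3996 / 83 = 48.14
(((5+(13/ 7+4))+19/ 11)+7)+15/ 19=29807/ 1463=20.37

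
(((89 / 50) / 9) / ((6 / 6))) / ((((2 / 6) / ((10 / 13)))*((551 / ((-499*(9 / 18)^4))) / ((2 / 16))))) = -44411 / 13752960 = -0.00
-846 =-846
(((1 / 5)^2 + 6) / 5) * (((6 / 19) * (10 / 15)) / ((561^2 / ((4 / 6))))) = 1208 / 2242387125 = 0.00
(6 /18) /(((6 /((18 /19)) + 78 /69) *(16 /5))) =23 /1648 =0.01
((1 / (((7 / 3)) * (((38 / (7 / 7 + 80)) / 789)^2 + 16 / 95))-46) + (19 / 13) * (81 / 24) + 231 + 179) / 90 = 4418233270143487 / 1070431389452880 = 4.13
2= 2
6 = 6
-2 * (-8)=16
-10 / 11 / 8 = -5 / 44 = -0.11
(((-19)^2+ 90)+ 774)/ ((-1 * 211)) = -1225/ 211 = -5.81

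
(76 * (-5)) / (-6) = 190 / 3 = 63.33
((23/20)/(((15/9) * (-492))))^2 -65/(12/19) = -83041398413/806880000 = -102.92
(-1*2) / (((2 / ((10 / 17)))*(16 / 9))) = -0.33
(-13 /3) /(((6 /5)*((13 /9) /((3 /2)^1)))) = -15 /4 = -3.75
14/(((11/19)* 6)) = 133/33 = 4.03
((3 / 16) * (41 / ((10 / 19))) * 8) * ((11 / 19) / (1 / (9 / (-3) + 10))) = 473.55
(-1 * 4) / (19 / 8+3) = -32 / 43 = -0.74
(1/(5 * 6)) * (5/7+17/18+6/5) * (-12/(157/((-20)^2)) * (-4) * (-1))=-115264/9891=-11.65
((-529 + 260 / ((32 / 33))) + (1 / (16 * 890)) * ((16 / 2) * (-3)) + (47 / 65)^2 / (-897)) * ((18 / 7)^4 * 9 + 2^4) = -494366714668124 / 4627679511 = -106828.21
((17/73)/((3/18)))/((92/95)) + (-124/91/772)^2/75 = 112086281087413/77685391342650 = 1.44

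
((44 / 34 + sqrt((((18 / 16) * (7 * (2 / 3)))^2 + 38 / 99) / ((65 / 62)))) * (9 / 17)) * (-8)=-27.35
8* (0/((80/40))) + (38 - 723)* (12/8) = -2055/2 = -1027.50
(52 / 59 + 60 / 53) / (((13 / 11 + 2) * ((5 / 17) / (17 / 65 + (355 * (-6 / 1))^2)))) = 347199358786984 / 35569625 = 9761119.46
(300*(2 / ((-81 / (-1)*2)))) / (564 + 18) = 50 / 7857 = 0.01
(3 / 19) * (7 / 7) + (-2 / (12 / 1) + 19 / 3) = 721 / 114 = 6.32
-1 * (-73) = 73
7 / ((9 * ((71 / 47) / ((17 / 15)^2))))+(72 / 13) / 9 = 2386253 / 1869075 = 1.28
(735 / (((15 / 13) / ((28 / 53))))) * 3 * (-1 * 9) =-481572 / 53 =-9086.26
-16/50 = -8/25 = -0.32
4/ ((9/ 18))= 8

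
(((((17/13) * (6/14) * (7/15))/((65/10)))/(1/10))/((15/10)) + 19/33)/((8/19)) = 29811/14872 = 2.00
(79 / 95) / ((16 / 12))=237 / 380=0.62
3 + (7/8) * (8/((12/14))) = 67/6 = 11.17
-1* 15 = -15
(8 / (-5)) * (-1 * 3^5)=1944 / 5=388.80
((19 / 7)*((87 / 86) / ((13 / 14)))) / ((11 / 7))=11571 / 6149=1.88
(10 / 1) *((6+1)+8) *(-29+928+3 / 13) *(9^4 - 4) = 11497699500 / 13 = 884438423.08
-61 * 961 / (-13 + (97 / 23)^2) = -31010509 / 2532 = -12247.44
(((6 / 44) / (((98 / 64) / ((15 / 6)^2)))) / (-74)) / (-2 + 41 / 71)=10650 / 2014243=0.01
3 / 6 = 1 / 2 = 0.50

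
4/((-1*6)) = -2/3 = -0.67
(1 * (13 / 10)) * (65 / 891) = 169 / 1782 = 0.09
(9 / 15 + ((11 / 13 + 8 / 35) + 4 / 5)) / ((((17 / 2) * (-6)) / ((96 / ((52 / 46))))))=-414368 / 100555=-4.12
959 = 959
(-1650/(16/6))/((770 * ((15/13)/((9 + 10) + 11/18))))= -4589/336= -13.66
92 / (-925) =-0.10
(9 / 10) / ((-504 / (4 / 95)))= -0.00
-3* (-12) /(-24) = -3 /2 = -1.50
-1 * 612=-612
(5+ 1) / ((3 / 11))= 22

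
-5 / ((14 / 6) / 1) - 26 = -197 / 7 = -28.14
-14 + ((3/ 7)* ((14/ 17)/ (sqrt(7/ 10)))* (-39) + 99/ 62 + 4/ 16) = -234* sqrt(70)/ 119 -1507/ 124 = -28.61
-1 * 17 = -17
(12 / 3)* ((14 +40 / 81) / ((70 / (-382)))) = -896936 / 2835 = -316.38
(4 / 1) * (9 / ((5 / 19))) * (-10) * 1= -1368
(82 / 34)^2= 1681 / 289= 5.82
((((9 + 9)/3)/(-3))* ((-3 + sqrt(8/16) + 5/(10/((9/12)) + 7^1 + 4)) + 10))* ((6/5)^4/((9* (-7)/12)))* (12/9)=2304* sqrt(2)/4375 + 2423808/319375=8.33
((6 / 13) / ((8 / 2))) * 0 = 0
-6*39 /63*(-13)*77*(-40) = -148720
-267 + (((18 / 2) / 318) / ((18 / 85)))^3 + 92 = -45019790675 / 257259456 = -175.00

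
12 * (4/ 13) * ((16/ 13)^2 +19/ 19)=20400/ 2197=9.29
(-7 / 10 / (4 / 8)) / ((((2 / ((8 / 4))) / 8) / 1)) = -56 / 5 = -11.20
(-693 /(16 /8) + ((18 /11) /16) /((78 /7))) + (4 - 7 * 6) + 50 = -765315 /2288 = -334.49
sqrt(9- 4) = sqrt(5) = 2.24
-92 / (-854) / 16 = 23 / 3416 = 0.01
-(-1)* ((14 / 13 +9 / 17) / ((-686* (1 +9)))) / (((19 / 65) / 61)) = -21655 / 443156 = -0.05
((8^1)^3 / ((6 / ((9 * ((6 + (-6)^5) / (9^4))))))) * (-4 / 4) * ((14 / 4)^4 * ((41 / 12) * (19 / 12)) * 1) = 4844281610 / 6561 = 738345.01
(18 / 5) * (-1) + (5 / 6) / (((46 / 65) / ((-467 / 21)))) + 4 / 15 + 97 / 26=-1943129 / 75348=-25.79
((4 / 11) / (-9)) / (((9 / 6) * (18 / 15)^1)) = -20 / 891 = -0.02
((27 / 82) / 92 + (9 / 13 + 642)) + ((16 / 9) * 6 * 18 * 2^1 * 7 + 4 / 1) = 327040295 / 98072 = 3334.70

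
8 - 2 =6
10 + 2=12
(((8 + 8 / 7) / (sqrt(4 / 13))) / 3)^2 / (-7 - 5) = -3328 / 1323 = -2.52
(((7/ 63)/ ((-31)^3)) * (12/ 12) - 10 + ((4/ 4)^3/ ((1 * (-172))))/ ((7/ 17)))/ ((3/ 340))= -274780518895/ 242111457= -1134.93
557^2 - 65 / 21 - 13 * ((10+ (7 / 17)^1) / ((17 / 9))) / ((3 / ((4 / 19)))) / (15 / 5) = 35774572240 / 115311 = 310244.23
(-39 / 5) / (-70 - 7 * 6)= 39 / 560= 0.07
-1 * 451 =-451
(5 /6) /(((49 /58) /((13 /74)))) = 1885 /10878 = 0.17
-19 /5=-3.80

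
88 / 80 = 11 / 10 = 1.10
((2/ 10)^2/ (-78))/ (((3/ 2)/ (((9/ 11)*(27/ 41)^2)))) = -729/ 6009575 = -0.00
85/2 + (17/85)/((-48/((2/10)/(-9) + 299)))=222773/5400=41.25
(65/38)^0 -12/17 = 5/17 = 0.29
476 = 476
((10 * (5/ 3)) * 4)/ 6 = 100/ 9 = 11.11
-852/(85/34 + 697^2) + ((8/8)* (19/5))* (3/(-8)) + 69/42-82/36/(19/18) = -10037186263/5169034360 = -1.94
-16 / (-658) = 8 / 329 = 0.02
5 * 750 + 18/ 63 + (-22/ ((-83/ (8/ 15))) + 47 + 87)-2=33835352/ 8715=3882.43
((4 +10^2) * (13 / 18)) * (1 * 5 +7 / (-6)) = 7774 / 27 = 287.93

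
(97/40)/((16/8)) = 97/80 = 1.21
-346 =-346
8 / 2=4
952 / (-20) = -47.60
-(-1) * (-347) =-347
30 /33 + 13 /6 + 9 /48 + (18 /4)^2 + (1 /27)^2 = 3017021 /128304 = 23.51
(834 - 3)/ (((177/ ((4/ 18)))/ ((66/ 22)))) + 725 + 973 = 301100/ 177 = 1701.13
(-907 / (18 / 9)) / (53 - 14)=-907 / 78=-11.63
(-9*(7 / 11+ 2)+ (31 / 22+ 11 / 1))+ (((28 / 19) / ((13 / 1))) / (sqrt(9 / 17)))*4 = -249 / 22+ 112*sqrt(17) / 741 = -10.69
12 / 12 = 1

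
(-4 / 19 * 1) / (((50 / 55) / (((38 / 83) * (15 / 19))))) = -132 / 1577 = -0.08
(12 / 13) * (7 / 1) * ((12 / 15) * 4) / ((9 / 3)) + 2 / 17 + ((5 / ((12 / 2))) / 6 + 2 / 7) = 2070227 / 278460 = 7.43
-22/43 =-0.51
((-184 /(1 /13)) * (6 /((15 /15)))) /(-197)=14352 /197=72.85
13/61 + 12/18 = 161/183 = 0.88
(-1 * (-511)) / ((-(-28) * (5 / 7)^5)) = 1226911 / 12500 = 98.15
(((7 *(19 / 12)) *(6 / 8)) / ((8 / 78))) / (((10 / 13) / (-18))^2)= 44378.03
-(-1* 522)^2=-272484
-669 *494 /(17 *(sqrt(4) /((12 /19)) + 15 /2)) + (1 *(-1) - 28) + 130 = -1721.53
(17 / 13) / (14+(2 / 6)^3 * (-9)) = 51 / 533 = 0.10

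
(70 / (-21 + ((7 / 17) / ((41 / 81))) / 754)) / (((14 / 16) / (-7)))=42043040 / 1576533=26.67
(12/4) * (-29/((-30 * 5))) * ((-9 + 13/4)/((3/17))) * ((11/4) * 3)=-124729/800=-155.91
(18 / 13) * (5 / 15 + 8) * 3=450 / 13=34.62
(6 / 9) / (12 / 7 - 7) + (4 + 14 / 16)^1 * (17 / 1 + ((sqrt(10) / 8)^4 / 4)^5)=84717825080057998034081 / 1023794296090880114688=82.75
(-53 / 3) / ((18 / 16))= -424 / 27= -15.70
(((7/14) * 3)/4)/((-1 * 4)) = -3/32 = -0.09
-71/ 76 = -0.93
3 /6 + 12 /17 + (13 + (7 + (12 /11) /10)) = 39859 /1870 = 21.31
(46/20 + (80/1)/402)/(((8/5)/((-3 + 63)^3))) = 22603500/67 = 337365.67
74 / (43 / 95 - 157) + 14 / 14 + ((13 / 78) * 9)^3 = 3.90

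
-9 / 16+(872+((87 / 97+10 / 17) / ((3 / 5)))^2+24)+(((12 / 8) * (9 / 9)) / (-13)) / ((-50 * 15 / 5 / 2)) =114732012638947 / 127258606800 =901.57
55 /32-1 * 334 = -10633 /32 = -332.28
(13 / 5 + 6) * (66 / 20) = 1419 / 50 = 28.38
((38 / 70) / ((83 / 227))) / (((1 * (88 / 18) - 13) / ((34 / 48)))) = -219963 / 1696520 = -0.13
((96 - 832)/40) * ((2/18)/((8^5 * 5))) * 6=-23/307200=-0.00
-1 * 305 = -305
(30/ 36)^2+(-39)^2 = 54781/ 36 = 1521.69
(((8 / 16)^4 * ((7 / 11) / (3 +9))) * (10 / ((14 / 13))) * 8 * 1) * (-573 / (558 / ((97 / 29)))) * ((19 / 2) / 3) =-22880845 / 8544096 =-2.68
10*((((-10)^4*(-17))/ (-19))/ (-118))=-850000/ 1121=-758.25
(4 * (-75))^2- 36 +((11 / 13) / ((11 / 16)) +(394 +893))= 1186279 / 13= 91252.23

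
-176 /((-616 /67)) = 134 /7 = 19.14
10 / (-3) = -10 / 3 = -3.33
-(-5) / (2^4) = 5 / 16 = 0.31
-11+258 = 247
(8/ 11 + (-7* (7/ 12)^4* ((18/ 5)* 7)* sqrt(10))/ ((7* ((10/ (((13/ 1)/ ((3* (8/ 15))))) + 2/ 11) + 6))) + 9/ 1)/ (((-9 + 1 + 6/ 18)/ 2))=-642/ 253 + 2403401* sqrt(10)/ 23404800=-2.21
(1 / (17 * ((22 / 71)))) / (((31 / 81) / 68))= 11502 / 341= 33.73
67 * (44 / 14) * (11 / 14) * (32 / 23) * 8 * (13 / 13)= 2075392 / 1127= 1841.52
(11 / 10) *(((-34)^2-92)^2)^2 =7049027442688 / 5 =1409805488537.60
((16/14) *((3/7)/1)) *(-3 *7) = -72/7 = -10.29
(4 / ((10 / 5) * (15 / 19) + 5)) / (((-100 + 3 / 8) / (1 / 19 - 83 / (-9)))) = -50752 / 896625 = -0.06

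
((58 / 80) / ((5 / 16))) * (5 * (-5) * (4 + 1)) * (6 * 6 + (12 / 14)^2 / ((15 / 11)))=-519216 / 49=-10596.24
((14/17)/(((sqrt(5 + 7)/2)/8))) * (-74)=-8288 * sqrt(3)/51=-281.48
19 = 19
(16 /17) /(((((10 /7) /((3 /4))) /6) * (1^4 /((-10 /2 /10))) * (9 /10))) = -28 /17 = -1.65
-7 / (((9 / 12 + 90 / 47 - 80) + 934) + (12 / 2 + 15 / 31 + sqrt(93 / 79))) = -16212495583004 / 1999110488815807 + 237759088 *sqrt(7347) / 1999110488815807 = -0.01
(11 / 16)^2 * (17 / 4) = 2057 / 1024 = 2.01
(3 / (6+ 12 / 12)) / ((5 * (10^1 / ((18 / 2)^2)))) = 243 / 350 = 0.69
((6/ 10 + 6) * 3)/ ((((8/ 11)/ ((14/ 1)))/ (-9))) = -68607/ 20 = -3430.35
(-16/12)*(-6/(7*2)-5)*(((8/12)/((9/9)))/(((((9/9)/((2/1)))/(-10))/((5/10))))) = -3040/63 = -48.25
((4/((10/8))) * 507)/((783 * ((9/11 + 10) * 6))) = 14872/465885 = 0.03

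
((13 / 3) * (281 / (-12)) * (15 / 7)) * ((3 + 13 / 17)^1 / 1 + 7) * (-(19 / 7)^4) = 145199096965 / 1142876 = 127047.11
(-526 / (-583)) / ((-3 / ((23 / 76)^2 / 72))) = -139127 / 363680064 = -0.00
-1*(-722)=722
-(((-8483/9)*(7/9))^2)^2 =-12433403502014191921/43046721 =-288835089251.38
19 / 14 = 1.36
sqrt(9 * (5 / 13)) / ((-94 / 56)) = -1.11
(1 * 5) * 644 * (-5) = -16100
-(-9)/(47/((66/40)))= 297/940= 0.32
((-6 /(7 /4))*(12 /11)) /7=-288 /539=-0.53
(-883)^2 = 779689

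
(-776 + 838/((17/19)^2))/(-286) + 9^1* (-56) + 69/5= -9226192/18785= -491.15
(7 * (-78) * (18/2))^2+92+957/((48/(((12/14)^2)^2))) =24147498.76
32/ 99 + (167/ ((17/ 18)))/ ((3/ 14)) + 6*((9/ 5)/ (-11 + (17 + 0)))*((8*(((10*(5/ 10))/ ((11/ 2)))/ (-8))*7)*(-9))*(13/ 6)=1048.86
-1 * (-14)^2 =-196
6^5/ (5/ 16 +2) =124416/ 37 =3362.59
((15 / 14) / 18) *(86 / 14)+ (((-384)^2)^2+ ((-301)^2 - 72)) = 21743362465.37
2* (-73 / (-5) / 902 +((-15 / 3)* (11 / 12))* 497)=-61639987 / 13530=-4555.80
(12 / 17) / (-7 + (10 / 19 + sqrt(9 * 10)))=3116 / 32793 + 1444 * sqrt(10) / 32793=0.23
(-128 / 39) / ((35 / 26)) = -256 / 105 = -2.44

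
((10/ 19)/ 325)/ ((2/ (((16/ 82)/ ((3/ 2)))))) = 16/ 151905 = 0.00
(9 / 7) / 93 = 0.01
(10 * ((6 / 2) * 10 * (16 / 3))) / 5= 320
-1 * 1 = -1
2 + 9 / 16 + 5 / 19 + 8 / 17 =17035 / 5168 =3.30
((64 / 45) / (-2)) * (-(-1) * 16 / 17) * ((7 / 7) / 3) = -512 / 2295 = -0.22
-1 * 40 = -40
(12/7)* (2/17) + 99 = 11805/119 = 99.20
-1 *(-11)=11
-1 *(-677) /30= 677 /30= 22.57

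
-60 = -60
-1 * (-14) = 14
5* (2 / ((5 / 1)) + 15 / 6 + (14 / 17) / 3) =1619 / 102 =15.87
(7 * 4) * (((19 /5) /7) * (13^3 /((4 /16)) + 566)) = 710904 /5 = 142180.80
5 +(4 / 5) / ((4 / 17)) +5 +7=102 / 5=20.40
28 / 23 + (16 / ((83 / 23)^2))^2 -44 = -45051284056 / 1091541383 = -41.27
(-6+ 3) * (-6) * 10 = 180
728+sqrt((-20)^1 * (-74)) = 2 * sqrt(370)+728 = 766.47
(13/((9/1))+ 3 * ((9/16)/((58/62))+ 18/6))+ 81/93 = 1698371/129456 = 13.12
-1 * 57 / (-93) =19 / 31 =0.61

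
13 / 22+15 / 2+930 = 10319 / 11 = 938.09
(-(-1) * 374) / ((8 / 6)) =561 / 2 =280.50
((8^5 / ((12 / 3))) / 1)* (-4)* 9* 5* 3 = -4423680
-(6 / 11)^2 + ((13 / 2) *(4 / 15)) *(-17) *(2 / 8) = -7.66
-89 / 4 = -22.25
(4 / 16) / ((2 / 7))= 7 / 8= 0.88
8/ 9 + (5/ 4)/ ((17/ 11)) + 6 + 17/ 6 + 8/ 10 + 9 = 62213/ 3060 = 20.33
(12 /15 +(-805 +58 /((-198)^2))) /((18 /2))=-78819497 /882090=-89.36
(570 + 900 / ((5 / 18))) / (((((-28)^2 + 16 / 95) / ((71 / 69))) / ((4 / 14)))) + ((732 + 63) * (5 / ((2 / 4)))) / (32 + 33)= 4823237735 / 38980032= 123.74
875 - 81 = 794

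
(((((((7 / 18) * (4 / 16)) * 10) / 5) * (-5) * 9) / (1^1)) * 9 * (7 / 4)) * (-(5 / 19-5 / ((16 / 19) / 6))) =-11851875 / 2432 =-4873.30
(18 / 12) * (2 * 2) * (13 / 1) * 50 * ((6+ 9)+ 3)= 70200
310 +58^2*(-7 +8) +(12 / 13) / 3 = 47766 / 13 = 3674.31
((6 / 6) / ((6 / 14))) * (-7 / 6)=-49 / 18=-2.72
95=95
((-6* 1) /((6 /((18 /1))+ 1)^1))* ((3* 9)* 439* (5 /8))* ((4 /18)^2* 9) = -59265 /4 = -14816.25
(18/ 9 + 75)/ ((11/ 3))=21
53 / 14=3.79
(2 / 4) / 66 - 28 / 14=-263 / 132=-1.99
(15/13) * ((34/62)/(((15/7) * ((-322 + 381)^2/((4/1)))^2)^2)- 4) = -4096569209160342652/887589995318120445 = -4.62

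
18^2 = 324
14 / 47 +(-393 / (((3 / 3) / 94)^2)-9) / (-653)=163219321 / 30691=5318.15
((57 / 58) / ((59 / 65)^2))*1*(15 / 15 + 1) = 240825 / 100949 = 2.39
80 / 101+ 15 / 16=2795 / 1616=1.73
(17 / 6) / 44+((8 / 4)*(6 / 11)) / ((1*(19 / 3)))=1187 / 5016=0.24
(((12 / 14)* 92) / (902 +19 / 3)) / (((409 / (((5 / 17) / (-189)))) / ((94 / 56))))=-2162 / 3899277165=-0.00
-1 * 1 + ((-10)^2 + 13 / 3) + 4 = 322 / 3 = 107.33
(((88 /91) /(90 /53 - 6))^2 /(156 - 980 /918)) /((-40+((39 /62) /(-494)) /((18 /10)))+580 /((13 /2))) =416024136 /62795240117155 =0.00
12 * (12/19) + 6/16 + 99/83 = 115395/12616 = 9.15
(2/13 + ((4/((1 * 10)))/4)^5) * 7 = 1400091/1300000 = 1.08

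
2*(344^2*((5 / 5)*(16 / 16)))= 236672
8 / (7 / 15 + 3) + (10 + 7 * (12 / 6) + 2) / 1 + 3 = 407 / 13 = 31.31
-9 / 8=-1.12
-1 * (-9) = 9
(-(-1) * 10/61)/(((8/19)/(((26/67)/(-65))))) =-19/8174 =-0.00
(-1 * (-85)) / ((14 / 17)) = 1445 / 14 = 103.21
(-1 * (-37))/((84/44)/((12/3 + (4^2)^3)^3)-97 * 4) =-28050847000000/294154827999979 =-0.10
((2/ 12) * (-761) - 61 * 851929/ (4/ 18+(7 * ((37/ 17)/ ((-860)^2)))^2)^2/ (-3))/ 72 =210393050264897389754896985417028919399/ 43184414451415422931659307630512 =4871967.19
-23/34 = -0.68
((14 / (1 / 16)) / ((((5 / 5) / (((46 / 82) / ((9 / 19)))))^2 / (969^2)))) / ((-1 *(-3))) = 4462887475424 / 45387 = 98329642.31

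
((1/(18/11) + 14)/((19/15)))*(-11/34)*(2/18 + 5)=-19.07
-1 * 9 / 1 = -9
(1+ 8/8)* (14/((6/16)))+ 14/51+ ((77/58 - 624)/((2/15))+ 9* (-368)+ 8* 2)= -15561253/1972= -7891.10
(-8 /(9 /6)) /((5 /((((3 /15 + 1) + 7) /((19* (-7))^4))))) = -0.00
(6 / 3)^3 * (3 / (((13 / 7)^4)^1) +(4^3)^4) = 3833392587032 / 28561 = 134217730.02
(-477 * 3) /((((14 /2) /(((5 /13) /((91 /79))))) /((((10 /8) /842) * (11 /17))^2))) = -1709866125 /27147184407616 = -0.00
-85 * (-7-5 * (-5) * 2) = -3655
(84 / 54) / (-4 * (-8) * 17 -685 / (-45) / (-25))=350 / 122263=0.00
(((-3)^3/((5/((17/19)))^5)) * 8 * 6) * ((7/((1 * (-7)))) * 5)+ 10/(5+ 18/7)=205856468866/82020779375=2.51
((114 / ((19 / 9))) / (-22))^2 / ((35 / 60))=8748 / 847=10.33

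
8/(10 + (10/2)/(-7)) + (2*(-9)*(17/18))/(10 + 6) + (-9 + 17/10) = -7.50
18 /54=1 /3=0.33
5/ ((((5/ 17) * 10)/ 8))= 68/ 5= 13.60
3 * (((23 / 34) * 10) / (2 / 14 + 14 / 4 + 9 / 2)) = 805 / 323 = 2.49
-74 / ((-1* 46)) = 1.61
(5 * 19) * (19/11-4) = -2375/11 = -215.91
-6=-6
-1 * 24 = -24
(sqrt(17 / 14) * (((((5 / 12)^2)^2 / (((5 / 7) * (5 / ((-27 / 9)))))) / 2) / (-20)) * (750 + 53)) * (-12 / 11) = -365 * sqrt(238) / 9216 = -0.61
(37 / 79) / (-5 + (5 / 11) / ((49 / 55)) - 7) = -1813 / 44477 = -0.04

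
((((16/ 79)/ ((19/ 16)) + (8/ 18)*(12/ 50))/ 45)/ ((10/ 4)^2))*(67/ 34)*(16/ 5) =66909952/ 10764984375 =0.01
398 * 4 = 1592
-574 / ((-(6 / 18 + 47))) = 861 / 71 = 12.13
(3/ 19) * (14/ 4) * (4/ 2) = 21/ 19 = 1.11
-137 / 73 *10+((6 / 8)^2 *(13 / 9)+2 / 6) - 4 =-75761 / 3504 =-21.62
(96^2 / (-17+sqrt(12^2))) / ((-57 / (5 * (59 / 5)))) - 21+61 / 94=1887.52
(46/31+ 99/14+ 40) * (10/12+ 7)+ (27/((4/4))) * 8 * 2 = 2115359/2604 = 812.35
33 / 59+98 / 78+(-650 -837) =-3417409 / 2301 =-1485.18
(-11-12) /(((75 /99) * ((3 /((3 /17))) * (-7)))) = 759 /2975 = 0.26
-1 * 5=-5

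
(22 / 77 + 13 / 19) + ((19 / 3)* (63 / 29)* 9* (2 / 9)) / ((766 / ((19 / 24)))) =11798515 / 11817848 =1.00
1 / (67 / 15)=15 / 67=0.22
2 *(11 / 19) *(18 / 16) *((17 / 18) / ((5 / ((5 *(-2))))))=-187 / 76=-2.46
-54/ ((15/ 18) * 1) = -324/ 5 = -64.80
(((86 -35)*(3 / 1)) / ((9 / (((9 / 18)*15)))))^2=65025 / 4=16256.25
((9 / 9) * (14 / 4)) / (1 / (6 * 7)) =147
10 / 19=0.53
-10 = -10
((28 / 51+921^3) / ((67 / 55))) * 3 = 2191350042145 / 1139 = 1923924532.17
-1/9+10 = 89/9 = 9.89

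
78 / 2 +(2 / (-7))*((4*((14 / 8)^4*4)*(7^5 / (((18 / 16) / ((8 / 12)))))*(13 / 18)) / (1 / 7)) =-524587414 / 243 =-2158795.94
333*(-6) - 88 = -2086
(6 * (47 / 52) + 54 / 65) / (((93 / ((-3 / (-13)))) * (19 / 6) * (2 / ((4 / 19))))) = 4878 / 9456395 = 0.00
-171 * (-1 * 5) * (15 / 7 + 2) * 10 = 247950 / 7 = 35421.43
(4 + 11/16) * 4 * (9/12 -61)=-18075/16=-1129.69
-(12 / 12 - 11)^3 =1000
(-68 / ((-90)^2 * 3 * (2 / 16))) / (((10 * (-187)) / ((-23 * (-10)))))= 184 / 66825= 0.00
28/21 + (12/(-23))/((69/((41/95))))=200528/150765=1.33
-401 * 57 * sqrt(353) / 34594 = -12.41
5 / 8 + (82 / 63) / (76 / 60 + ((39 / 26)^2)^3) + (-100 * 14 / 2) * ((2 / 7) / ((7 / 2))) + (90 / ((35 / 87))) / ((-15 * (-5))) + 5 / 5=-2675833697 / 51034200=-52.43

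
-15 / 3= -5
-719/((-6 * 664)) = 719/3984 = 0.18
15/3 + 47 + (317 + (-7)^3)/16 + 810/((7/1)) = 9301/56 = 166.09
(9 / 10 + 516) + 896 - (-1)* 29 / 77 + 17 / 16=8712329 / 6160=1414.34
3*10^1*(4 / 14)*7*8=480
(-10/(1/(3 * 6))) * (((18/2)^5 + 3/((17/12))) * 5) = -903482100/17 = -53146005.88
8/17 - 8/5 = -96/85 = -1.13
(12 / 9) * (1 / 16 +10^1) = 13.42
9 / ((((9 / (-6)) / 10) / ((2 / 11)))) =-120 / 11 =-10.91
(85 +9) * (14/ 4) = 329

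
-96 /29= -3.31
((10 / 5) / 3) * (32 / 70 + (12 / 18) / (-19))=1684 / 5985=0.28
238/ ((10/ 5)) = 119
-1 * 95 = -95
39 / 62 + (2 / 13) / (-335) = 169721 / 270010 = 0.63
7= 7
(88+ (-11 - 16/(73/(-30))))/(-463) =-6101/33799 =-0.18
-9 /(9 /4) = -4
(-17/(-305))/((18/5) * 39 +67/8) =136/363011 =0.00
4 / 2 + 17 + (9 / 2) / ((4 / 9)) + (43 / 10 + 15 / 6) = 1437 / 40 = 35.92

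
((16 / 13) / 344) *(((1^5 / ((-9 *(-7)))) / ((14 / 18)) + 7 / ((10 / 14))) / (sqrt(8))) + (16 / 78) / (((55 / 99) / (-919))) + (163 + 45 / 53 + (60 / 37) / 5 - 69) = -244.14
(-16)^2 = 256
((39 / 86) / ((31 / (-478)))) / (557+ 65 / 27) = -251667 / 20133632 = -0.01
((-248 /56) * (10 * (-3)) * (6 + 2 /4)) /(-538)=-6045 /3766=-1.61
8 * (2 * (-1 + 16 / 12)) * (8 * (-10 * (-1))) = 1280 / 3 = 426.67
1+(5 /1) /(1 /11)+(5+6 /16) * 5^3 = 5823 /8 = 727.88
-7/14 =-0.50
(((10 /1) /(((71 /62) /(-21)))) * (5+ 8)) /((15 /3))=-33852 /71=-476.79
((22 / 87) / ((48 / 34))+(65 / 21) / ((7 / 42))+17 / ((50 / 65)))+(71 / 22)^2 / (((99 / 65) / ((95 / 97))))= 47.55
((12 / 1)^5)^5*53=50559994821356576868868816896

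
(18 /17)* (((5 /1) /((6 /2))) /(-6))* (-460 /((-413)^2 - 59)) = 230 /289867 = 0.00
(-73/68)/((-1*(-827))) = -0.00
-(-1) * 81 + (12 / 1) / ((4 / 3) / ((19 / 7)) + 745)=3442617 / 42493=81.02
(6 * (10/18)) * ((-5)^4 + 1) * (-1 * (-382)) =2391320/3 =797106.67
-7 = -7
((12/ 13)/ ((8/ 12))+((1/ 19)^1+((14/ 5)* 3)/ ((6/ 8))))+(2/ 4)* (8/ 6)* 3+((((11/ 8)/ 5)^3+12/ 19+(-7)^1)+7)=241698357/ 15808000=15.29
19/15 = 1.27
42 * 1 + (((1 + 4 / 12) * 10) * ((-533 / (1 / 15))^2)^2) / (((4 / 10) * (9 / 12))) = 181589759822250042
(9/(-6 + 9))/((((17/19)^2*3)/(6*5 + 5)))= 12635/289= 43.72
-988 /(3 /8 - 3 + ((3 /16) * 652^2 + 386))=-7904 /640723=-0.01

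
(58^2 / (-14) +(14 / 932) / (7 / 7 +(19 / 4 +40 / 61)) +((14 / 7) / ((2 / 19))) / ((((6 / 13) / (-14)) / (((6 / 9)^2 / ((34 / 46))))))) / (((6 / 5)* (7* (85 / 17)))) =-114443643184 / 8190749889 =-13.97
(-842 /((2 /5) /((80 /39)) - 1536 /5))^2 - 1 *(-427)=1638183916027 /3770082801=434.52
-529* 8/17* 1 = -4232/17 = -248.94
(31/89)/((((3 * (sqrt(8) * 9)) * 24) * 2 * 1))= 31 * sqrt(2)/461376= 0.00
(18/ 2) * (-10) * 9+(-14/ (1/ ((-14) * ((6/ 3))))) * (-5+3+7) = 1150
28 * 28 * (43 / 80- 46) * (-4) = 712852 / 5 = 142570.40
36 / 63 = 4 / 7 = 0.57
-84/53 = -1.58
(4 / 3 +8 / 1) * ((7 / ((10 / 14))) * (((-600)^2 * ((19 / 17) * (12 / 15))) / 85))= 100101120 / 289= 346370.66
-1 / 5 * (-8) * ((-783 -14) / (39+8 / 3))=-19128 / 625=-30.60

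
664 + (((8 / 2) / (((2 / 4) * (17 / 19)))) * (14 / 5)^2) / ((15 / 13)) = 4620296 / 6375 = 724.75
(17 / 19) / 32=17 / 608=0.03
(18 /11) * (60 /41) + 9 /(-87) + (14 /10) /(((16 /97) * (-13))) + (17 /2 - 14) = -52526841 /13602160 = -3.86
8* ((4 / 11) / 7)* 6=192 / 77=2.49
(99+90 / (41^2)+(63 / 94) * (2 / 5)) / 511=5605074 / 28837555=0.19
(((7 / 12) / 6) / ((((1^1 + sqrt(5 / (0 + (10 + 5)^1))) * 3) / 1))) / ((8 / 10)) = 35 / 576- 35 * sqrt(3) / 1728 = 0.03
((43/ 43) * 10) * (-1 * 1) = -10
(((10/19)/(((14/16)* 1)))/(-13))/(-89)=80/153881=0.00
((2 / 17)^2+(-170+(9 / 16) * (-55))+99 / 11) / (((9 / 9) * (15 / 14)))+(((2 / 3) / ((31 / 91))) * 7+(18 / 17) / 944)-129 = -933776507 / 3171486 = -294.43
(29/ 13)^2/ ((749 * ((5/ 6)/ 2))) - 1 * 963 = -609477423/ 632905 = -962.98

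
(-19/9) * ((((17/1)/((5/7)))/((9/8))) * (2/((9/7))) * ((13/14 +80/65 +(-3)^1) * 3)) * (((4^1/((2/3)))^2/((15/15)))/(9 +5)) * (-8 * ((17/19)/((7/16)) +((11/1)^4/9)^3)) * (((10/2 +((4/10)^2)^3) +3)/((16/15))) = -1490043642473775976768/12796875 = -116438086835557.59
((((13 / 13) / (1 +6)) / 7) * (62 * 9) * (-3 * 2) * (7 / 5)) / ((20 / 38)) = -31806 / 175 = -181.75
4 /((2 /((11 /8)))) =11 /4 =2.75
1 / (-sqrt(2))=-sqrt(2) / 2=-0.71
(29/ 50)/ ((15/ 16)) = 232/ 375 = 0.62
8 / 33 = 0.24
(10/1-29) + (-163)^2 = 26550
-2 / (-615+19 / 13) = 13 / 3988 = 0.00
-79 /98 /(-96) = 79 /9408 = 0.01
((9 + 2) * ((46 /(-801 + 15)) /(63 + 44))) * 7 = -1771 /42051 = -0.04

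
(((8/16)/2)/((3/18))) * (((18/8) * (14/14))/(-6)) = -9/16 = -0.56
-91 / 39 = -7 / 3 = -2.33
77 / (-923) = -0.08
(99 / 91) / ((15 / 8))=264 / 455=0.58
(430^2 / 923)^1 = 184900 / 923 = 200.33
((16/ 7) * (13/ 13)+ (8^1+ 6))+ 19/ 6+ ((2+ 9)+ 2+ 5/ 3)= 1433/ 42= 34.12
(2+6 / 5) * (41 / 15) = 8.75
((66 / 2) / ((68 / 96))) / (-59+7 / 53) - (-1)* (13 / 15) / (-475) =-2498071 / 3149250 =-0.79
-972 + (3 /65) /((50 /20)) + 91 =-286319 /325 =-880.98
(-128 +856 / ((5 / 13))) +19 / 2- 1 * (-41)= 21481 / 10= 2148.10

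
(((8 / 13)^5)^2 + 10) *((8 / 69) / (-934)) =-5518634641256 / 4442214182850327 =-0.00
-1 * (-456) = 456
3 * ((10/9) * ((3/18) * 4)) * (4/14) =40/63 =0.63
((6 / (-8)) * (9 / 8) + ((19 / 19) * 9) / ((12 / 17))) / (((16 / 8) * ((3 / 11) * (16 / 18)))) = 12573 / 512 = 24.56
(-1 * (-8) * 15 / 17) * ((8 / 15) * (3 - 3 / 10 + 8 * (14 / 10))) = 4448 / 85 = 52.33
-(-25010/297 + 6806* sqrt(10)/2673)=76.16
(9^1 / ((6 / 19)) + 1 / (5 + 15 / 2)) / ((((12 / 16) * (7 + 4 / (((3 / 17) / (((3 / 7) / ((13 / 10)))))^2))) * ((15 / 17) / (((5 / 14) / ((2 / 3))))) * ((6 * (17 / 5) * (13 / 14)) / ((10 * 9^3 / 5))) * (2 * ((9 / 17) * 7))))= 19895967 / 1735670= 11.46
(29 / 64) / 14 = 29 / 896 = 0.03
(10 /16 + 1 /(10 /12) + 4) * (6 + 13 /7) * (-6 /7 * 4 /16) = -7689 /784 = -9.81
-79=-79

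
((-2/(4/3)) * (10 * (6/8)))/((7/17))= -765/28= -27.32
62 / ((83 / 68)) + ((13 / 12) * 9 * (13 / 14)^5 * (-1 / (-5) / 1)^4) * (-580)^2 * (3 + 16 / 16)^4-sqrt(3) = 32346643325992 / 34874525-sqrt(3) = 927513.22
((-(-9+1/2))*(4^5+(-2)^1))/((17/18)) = 9198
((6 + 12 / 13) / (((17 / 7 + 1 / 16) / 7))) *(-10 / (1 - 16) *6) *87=6770.02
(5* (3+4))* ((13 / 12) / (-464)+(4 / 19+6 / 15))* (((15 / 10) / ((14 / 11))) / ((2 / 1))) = 3538799 / 282112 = 12.54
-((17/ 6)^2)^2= -83521/ 1296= -64.45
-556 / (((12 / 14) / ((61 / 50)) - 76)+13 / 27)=6410124 / 862553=7.43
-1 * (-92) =92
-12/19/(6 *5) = -2/95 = -0.02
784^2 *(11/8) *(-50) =-42257600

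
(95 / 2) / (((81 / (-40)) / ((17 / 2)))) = -16150 / 81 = -199.38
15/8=1.88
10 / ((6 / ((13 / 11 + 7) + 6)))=260 / 11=23.64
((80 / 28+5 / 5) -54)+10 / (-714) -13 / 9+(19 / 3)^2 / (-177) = -1403552 / 27081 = -51.83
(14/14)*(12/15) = 4/5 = 0.80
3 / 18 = 1 / 6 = 0.17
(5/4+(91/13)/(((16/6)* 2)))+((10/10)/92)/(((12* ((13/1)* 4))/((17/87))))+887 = 4442916365/4994496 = 889.56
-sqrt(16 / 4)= -2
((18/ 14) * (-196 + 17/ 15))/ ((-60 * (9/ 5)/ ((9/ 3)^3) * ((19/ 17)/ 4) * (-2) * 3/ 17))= -635.15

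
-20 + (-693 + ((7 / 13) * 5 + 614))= -96.31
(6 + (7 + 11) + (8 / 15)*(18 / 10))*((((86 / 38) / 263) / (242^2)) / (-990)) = -1118 / 301789442625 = -0.00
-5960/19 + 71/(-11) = -66909/209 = -320.14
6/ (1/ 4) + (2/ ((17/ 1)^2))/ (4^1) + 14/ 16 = 57515/ 2312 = 24.88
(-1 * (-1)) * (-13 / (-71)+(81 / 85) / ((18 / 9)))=7961 / 12070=0.66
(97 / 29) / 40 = 97 / 1160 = 0.08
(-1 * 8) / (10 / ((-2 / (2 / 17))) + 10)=-0.85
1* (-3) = -3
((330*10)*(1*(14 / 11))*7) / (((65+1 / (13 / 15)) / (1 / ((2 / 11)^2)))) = 1156155 / 86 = 13443.66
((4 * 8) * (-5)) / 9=-160 / 9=-17.78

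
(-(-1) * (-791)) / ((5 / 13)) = -2056.60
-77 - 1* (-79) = 2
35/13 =2.69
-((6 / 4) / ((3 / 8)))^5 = -1024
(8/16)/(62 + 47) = 1/218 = 0.00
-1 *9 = -9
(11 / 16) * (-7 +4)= -33 / 16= -2.06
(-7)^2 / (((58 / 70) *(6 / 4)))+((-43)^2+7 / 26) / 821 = 77399827 / 1857102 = 41.68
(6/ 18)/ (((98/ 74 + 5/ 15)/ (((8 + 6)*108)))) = 6993/ 23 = 304.04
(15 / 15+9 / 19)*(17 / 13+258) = 94388 / 247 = 382.14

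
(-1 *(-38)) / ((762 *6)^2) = 19 / 10451592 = 0.00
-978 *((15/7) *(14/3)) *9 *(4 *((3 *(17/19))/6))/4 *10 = -7481700/19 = -393773.68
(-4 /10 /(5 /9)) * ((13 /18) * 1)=-13 /25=-0.52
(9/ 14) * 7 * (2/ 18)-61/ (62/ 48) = -2897/ 62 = -46.73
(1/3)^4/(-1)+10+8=1457/81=17.99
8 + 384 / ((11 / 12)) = 4696 / 11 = 426.91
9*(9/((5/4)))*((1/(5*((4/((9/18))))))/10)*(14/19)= 0.12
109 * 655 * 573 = 40909335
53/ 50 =1.06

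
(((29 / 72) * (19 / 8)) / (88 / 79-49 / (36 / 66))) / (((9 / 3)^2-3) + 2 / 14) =-304703 / 173594784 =-0.00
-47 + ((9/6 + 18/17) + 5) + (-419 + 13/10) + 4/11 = -427087/935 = -456.78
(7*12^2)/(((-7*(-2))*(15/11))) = 264/5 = 52.80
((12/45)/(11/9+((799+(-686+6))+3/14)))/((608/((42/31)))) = 441/89380750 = 0.00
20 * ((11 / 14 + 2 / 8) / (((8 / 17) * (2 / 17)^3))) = 12110545 / 448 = 27032.47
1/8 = 0.12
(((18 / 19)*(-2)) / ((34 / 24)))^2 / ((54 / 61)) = 2.02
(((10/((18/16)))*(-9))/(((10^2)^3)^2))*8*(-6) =3/781250000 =0.00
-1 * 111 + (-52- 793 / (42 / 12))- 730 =-7837 / 7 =-1119.57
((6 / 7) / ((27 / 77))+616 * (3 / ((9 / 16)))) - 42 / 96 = 3287.34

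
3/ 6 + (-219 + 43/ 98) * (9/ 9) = -10685/ 49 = -218.06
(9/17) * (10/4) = 45/34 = 1.32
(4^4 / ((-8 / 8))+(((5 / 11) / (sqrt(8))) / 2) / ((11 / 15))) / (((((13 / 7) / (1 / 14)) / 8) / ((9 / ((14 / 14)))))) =-9216 / 13+675 * sqrt(2) / 3146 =-708.62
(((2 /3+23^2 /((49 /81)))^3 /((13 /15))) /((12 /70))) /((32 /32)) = 53225376548403125 /11798514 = 4511193235.72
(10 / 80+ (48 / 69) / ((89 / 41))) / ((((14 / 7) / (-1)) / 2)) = -7295 / 16376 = -0.45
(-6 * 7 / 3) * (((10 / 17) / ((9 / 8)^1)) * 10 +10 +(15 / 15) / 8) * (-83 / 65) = 10918733 / 39780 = 274.48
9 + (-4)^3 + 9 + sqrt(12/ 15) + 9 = -37 + 2 *sqrt(5)/ 5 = -36.11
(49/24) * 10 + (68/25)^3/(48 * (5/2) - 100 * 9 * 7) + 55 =7282107443/96562500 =75.41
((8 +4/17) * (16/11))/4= 560/187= 2.99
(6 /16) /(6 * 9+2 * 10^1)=3 /592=0.01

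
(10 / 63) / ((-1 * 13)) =-10 / 819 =-0.01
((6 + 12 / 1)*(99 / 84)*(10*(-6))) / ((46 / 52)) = -231660 / 161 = -1438.88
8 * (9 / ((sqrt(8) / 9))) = 162 * sqrt(2) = 229.10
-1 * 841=-841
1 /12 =0.08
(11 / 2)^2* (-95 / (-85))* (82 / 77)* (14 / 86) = 8569 / 1462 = 5.86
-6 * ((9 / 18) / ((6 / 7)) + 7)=-45.50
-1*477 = -477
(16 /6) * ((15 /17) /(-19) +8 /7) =19832 /6783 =2.92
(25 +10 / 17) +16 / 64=1757 / 68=25.84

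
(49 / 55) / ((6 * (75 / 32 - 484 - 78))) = -784 / 2954985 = -0.00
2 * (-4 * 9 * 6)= -432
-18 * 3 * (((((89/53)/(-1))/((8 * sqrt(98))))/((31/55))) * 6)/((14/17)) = 6740415 * sqrt(2)/644056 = 14.80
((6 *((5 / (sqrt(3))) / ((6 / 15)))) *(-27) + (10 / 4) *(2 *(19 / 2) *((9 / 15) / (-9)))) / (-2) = 586.15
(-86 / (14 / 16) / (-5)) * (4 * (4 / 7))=11008 / 245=44.93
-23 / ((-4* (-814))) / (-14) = 23 / 45584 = 0.00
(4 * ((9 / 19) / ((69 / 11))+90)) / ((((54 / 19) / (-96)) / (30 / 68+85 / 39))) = -1459055200 / 45747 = -31894.01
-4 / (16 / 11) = -11 / 4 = -2.75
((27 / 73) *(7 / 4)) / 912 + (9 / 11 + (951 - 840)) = 109185333 / 976448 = 111.82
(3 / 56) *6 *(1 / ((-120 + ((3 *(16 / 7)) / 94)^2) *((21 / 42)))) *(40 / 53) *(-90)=10437525 / 28682593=0.36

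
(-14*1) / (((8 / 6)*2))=-21 / 4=-5.25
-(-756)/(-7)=-108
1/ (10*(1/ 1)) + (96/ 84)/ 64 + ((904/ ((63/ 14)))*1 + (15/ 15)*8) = 526697/ 2520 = 209.01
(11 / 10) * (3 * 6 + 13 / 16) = 3311 / 160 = 20.69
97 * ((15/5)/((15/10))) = 194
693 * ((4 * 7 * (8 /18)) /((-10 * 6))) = -2156 /15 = -143.73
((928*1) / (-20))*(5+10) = -696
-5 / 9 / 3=-5 / 27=-0.19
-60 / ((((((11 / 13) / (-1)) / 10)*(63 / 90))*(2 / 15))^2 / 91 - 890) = 74148750000 / 1099873124153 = 0.07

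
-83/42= -1.98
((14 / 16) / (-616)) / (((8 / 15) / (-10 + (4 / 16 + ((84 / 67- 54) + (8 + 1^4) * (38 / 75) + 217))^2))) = -3847864669587 / 50564096000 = -76.10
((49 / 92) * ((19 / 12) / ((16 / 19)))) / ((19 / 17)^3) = 240737 / 335616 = 0.72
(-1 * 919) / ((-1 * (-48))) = -919 / 48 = -19.15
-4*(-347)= 1388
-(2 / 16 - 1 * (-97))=-777 / 8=-97.12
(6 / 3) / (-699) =-2 / 699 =-0.00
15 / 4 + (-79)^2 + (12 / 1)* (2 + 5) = 25315 / 4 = 6328.75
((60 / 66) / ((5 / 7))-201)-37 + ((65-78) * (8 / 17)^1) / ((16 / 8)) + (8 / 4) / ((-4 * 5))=-448587 / 1870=-239.89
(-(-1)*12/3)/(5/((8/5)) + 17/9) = 288/361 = 0.80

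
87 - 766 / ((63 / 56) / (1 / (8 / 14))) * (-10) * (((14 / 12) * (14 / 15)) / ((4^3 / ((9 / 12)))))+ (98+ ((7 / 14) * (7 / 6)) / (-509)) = 148224877 / 439776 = 337.05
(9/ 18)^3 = 1/ 8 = 0.12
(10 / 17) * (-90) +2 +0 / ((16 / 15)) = -866 / 17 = -50.94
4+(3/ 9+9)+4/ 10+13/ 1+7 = 33.73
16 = 16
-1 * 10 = -10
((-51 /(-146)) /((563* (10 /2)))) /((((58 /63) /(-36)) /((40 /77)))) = -33048 /13110581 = -0.00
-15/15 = -1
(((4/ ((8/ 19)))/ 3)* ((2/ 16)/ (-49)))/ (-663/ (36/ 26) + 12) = 19/ 1097992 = 0.00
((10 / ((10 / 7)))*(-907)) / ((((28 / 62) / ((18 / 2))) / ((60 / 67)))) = -113307.31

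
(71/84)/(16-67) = -71/4284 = -0.02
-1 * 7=-7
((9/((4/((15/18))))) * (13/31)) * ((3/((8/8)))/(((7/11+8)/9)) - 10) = -25467/4712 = -5.40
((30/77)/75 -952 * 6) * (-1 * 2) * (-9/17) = -39584124/6545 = -6047.99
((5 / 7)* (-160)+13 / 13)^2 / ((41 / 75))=47163675 / 2009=23476.19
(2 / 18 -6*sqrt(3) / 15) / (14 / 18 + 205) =1 / 1852 -9*sqrt(3) / 4630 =-0.00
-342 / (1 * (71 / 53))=-18126 / 71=-255.30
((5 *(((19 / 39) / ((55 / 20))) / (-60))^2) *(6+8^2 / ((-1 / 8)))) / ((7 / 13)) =-16606 / 405405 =-0.04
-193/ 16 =-12.06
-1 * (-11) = 11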